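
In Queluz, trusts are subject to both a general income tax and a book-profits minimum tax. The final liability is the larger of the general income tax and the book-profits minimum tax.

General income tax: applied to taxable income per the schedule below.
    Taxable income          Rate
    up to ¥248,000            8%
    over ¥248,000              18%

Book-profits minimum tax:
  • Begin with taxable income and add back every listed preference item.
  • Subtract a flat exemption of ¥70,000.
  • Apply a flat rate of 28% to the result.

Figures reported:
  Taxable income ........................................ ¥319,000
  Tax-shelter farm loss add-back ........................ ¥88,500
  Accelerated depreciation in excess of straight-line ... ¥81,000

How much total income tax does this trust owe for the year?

¥117,180

Book-profits minimum tax:
  Adjusted income: ¥319,000 + ¥88,500 + ¥81,000 = ¥488,500
  Less exemption ¥70,000 → base ¥418,500
  ¥418,500 × 28% = ¥117,180

General income tax:
  ¥248,000 × 8% = ¥19,840
  ¥71,000 × 18% = ¥12,780
  → ¥32,620

¥117,180 > ¥32,620, so the book-profits minimum tax is the binding amount.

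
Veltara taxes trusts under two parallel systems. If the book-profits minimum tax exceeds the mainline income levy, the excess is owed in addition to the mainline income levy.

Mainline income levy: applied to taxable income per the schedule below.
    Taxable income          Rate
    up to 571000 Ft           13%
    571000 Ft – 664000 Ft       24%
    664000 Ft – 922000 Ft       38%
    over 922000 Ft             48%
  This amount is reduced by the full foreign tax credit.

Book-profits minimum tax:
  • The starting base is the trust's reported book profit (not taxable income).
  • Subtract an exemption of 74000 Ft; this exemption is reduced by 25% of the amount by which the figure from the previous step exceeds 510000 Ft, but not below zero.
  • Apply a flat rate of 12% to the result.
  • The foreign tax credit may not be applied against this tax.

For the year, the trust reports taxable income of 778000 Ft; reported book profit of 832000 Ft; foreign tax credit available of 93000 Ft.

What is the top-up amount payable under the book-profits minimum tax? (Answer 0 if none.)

52970 Ft

Book-profits minimum tax:
  Base (reported book profit): 832000 Ft
  Exemption: 25% × (832000 Ft − 510000 Ft) = 80500 Ft ≥ 74000 Ft, so the exemption is fully phased out
  Base: 832000 Ft − 0 Ft = 832000 Ft
  832000 Ft × 12% = 99840 Ft

Mainline income levy:
  571000 Ft × 13% = 74230 Ft
  93000 Ft × 24% = 22320 Ft
  114000 Ft × 38% = 43320 Ft
  → 139870 Ft
  Less foreign tax credit 93000 Ft → 46870 Ft

Excess of book-profits minimum tax over mainline income levy: 99840 Ft − 46870 Ft = 52970 Ft.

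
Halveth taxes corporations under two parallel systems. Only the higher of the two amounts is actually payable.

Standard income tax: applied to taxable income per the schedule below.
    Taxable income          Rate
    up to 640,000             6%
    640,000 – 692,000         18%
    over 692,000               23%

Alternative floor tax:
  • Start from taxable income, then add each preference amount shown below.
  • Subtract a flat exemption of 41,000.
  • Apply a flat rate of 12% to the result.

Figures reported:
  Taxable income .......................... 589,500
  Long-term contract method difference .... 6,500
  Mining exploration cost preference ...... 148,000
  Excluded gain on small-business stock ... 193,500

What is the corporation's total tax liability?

Alternative floor tax:
  Adjusted income: 589,500 + 6,500 + 148,000 + 193,500 = 937,500
  Less exemption 41,000 → base 896,500
  896,500 × 12% = 107,580

Standard income tax:
  589,500 × 6% = 35,370

107,580 > 35,370, so the alternative floor tax is the binding amount.

107,580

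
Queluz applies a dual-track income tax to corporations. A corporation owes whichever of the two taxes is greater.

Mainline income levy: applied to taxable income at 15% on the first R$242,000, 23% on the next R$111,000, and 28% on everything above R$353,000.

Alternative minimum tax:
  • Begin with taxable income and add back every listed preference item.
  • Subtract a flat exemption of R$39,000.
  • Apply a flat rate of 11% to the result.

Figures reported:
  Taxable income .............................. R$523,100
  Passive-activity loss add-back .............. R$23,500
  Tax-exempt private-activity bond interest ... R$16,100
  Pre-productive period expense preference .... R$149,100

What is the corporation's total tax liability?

Mainline income levy:
  R$242,000 × 15% = R$36,300
  R$111,000 × 23% = R$25,530
  R$170,100 × 28% = R$47,628
  → R$109,458

Alternative minimum tax:
  Adjusted income: R$523,100 + R$23,500 + R$16,100 + R$149,100 = R$711,800
  Less exemption R$39,000 → base R$672,800
  R$672,800 × 11% = R$74,008

R$109,458 > R$74,008, so the mainline income levy governs.

R$109,458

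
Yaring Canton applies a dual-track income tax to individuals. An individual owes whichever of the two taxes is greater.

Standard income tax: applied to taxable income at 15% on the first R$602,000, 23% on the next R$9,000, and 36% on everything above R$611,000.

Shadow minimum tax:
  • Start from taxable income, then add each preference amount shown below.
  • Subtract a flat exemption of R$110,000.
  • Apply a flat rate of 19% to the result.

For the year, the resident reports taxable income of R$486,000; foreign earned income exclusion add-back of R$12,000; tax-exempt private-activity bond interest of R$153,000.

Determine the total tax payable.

Shadow minimum tax:
  Adjusted income: R$486,000 + R$12,000 + R$153,000 = R$651,000
  Less exemption R$110,000 → base R$541,000
  R$541,000 × 19% = R$102,790

Standard income tax:
  R$486,000 × 15% = R$72,900

R$102,790 > R$72,900, so the shadow minimum tax is the binding amount.

R$102,790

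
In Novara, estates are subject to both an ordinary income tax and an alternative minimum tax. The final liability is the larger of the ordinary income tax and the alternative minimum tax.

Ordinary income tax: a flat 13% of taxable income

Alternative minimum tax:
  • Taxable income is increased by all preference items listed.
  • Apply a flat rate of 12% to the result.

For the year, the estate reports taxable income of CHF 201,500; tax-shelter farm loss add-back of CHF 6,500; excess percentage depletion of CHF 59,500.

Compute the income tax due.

Alternative minimum tax:
  Adjusted income: CHF 201,500 + CHF 6,500 + CHF 59,500 = CHF 267,500
  CHF 267,500 × 12% = CHF 32,100

Ordinary income tax:
  CHF 201,500 × 13% = CHF 26,195

CHF 32,100 > CHF 26,195, so the alternative minimum tax is the binding amount.

CHF 32,100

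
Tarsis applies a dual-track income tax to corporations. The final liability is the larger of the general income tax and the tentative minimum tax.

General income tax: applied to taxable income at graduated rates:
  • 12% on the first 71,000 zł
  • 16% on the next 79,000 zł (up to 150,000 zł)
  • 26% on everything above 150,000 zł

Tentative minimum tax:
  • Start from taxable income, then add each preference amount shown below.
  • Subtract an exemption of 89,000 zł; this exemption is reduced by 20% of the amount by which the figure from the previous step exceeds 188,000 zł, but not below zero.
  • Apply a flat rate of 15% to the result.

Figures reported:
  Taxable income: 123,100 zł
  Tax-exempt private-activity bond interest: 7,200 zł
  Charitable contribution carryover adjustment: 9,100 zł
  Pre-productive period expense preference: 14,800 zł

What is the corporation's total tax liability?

16,856 zł

Tentative minimum tax:
  Adjusted income: 123,100 zł + 7,200 zł + 9,100 zł + 14,800 zł = 154,200 zł
  Exemption: 154,200 zł ≤ 188,000 zł, so full 89,000 zł applies
  Base: 154,200 zł − 89,000 zł = 65,200 zł
  65,200 zł × 15% = 9,780 zł

General income tax:
  71,000 zł × 12% = 8,520 zł
  52,100 zł × 16% = 8,336 zł
  → 16,856 zł

16,856 zł > 9,780 zł, so the general income tax governs.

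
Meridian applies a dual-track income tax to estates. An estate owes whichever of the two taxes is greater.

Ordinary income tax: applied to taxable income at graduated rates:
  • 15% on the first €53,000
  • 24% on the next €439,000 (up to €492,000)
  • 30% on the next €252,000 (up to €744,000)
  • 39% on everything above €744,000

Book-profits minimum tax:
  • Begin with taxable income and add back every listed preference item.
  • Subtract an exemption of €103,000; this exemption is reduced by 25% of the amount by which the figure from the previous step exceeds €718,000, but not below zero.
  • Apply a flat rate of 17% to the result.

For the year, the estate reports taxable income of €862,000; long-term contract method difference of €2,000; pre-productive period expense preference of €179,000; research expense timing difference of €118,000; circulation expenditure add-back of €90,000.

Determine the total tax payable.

€234,930

Ordinary income tax:
  €53,000 × 15% = €7,950
  €439,000 × 24% = €105,360
  €252,000 × 30% = €75,600
  €118,000 × 39% = €46,020
  → €234,930

Book-profits minimum tax:
  Adjusted income: €862,000 + €2,000 + €179,000 + €118,000 + €90,000 = €1,251,000
  Exemption: 25% × (€1,251,000 − €718,000) = €133,250 ≥ €103,000, so the exemption is fully phased out
  Base: €1,251,000 − €0 = €1,251,000
  €1,251,000 × 17% = €212,670

€234,930 > €212,670, so the ordinary income tax governs.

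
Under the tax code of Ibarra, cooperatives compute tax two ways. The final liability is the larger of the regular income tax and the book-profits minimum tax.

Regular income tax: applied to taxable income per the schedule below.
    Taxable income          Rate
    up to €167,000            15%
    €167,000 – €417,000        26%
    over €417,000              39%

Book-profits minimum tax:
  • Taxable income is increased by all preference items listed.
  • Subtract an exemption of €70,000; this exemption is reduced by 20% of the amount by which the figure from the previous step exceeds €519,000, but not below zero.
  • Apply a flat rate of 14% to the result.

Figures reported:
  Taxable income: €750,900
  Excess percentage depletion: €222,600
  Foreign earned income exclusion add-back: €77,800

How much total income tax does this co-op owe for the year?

Regular income tax:
  €167,000 × 15% = €25,050
  €250,000 × 26% = €65,000
  €333,900 × 39% = €130,221
  → €220,271

Book-profits minimum tax:
  Adjusted income: €750,900 + €222,600 + €77,800 = €1,051,300
  Exemption: 20% × (€1,051,300 − €519,000) = €106,460 ≥ €70,000, so the exemption is fully phased out
  Base: €1,051,300 − €0 = €1,051,300
  €1,051,300 × 14% = €147,182

€220,271 > €147,182, so the regular income tax governs.

€220,271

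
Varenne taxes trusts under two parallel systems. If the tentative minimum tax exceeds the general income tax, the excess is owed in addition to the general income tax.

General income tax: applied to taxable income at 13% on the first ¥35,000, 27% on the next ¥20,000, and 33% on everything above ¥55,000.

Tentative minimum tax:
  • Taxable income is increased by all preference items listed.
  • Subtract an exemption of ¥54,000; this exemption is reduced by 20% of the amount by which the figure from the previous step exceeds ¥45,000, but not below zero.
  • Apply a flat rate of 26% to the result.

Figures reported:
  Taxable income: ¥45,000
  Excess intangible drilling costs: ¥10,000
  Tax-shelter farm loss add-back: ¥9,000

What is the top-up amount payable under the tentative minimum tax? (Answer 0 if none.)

¥0

General income tax:
  ¥35,000 × 13% = ¥4,550
  ¥10,000 × 27% = ¥2,700
  → ¥7,250

Tentative minimum tax:
  Adjusted income: ¥45,000 + ¥10,000 + ¥9,000 = ¥64,000
  Exemption: ¥54,000 − 20% × (¥64,000 − ¥45,000) = ¥54,000 − ¥3,800 = ¥50,200
  Base: ¥64,000 − ¥50,200 = ¥13,800
  ¥13,800 × 26% = ¥3,588

¥3,588 ≤ ¥7,250, so no add-on is due.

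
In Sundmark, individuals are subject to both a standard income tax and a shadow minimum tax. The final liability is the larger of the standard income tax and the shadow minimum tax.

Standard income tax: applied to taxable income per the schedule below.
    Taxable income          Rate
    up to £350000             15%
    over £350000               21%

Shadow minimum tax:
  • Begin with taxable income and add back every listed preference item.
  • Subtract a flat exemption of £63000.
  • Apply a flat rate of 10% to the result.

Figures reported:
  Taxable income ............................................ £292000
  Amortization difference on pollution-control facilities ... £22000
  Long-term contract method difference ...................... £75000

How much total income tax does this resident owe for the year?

Standard income tax:
  £292000 × 15% = £43800

Shadow minimum tax:
  Adjusted income: £292000 + £22000 + £75000 = £389000
  Less exemption £63000 → base £326000
  £326000 × 10% = £32600

£43800 > £32600, so the standard income tax governs.

£43800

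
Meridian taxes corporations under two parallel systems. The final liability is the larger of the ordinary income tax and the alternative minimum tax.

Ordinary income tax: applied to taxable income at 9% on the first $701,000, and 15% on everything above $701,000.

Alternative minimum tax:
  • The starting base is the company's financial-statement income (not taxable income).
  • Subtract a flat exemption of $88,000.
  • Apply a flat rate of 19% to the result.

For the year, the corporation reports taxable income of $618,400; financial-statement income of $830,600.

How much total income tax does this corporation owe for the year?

$141,094

Alternative minimum tax:
  Base (financial-statement income): $830,600
  Less exemption $88,000 → base $742,600
  $742,600 × 19% = $141,094

Ordinary income tax:
  $618,400 × 9% = $55,656

$141,094 > $55,656, so the alternative minimum tax is the binding amount.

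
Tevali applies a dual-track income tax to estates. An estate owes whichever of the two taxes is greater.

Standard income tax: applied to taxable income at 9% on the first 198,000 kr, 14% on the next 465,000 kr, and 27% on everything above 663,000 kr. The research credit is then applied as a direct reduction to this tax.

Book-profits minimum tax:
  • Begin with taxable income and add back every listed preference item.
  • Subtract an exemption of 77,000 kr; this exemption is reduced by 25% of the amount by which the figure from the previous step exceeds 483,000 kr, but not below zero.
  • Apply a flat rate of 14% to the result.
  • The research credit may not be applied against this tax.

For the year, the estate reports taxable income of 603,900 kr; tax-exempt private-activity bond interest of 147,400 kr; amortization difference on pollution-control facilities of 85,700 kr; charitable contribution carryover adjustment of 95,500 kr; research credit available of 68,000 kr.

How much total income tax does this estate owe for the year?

Book-profits minimum tax:
  Adjusted income: 603,900 kr + 147,400 kr + 85,700 kr + 95,500 kr = 932,500 kr
  Exemption: 25% × (932,500 kr − 483,000 kr) = 112,375 kr ≥ 77,000 kr, so the exemption is fully phased out
  Base: 932,500 kr − 0 kr = 932,500 kr
  932,500 kr × 14% = 130,550 kr

Standard income tax:
  198,000 kr × 9% = 17,820 kr
  405,900 kr × 14% = 56,826 kr
  → 74,646 kr
  Less research credit 68,000 kr → 6,646 kr

130,550 kr > 6,646 kr, so the book-profits minimum tax is the binding amount.

130,550 kr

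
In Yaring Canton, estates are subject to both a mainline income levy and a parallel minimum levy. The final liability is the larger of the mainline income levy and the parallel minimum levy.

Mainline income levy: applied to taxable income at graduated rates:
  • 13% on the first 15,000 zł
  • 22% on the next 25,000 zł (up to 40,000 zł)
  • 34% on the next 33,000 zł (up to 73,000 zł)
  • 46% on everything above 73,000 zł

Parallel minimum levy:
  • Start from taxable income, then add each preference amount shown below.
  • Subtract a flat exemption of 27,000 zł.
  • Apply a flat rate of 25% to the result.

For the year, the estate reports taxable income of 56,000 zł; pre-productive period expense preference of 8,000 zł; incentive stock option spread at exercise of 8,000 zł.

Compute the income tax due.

12,890 zł

Parallel minimum levy:
  Adjusted income: 56,000 zł + 8,000 zł + 8,000 zł = 72,000 zł
  Less exemption 27,000 zł → base 45,000 zł
  45,000 zł × 25% = 11,250 zł

Mainline income levy:
  15,000 zł × 13% = 1,950 zł
  25,000 zł × 22% = 5,500 zł
  16,000 zł × 34% = 5,440 zł
  → 12,890 zł

12,890 zł > 11,250 zł, so the mainline income levy governs.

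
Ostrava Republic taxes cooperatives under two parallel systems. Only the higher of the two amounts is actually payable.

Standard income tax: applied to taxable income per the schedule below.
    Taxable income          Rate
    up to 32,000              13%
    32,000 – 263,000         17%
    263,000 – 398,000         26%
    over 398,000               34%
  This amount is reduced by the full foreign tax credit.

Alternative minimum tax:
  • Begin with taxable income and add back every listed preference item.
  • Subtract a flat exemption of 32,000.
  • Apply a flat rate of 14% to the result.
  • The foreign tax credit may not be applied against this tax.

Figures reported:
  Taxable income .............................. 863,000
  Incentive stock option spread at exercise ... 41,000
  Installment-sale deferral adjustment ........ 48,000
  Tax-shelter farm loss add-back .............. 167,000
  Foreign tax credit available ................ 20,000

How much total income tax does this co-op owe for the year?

216,630

Standard income tax:
  32,000 × 13% = 4,160
  231,000 × 17% = 39,270
  135,000 × 26% = 35,100
  465,000 × 34% = 158,100
  → 236,630
  Less foreign tax credit 20,000 → 216,630

Alternative minimum tax:
  Adjusted income: 863,000 + 41,000 + 48,000 + 167,000 = 1,119,000
  Less exemption 32,000 → base 1,087,000
  1,087,000 × 14% = 152,180

216,630 > 152,180, so the standard income tax governs.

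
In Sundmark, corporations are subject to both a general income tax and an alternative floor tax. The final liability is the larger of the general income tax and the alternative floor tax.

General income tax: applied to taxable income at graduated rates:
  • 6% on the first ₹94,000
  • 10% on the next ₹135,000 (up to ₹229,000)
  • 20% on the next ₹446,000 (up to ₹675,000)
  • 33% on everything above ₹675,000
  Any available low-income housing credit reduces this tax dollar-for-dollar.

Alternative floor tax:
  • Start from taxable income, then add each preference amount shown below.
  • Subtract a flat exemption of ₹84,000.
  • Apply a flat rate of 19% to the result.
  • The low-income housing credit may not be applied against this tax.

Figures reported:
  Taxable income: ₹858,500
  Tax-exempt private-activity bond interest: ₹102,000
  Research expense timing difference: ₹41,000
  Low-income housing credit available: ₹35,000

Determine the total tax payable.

Alternative floor tax:
  Adjusted income: ₹858,500 + ₹102,000 + ₹41,000 = ₹1,001,500
  Less exemption ₹84,000 → base ₹917,500
  ₹917,500 × 19% = ₹174,325

General income tax:
  ₹94,000 × 6% = ₹5,640
  ₹135,000 × 10% = ₹13,500
  ₹446,000 × 20% = ₹89,200
  ₹183,500 × 33% = ₹60,555
  → ₹168,895
  Less low-income housing credit ₹35,000 → ₹133,895

₹174,325 > ₹133,895, so the alternative floor tax is the binding amount.

₹174,325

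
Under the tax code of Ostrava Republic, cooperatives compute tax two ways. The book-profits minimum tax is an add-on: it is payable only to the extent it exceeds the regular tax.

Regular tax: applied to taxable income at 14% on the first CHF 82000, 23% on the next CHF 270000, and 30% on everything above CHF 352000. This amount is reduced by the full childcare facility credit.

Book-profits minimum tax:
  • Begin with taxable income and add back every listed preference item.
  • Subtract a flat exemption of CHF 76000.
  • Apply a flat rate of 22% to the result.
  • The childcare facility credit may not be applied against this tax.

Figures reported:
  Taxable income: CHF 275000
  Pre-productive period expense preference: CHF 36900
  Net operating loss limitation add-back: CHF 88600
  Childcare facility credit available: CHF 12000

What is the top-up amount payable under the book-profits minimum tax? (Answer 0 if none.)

Book-profits minimum tax:
  Adjusted income: CHF 275000 + CHF 36900 + CHF 88600 = CHF 400500
  Less exemption CHF 76000 → base CHF 324500
  CHF 324500 × 22% = CHF 71390

Regular tax:
  CHF 82000 × 14% = CHF 11480
  CHF 193000 × 23% = CHF 44390
  → CHF 55870
  Less childcare facility credit CHF 12000 → CHF 43870

Excess of book-profits minimum tax over regular tax: CHF 71390 − CHF 43870 = CHF 27520.

CHF 27520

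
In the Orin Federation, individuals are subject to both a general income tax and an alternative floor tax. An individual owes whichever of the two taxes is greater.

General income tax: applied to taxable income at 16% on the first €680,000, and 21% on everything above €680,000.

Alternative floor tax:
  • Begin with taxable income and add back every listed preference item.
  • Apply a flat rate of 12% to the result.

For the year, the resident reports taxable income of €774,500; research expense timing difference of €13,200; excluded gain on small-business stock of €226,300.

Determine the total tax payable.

€128,645

Alternative floor tax:
  Adjusted income: €774,500 + €13,200 + €226,300 = €1,014,000
  €1,014,000 × 12% = €121,680

General income tax:
  €680,000 × 16% = €108,800
  €94,500 × 21% = €19,845
  → €128,645

€128,645 > €121,680, so the general income tax governs.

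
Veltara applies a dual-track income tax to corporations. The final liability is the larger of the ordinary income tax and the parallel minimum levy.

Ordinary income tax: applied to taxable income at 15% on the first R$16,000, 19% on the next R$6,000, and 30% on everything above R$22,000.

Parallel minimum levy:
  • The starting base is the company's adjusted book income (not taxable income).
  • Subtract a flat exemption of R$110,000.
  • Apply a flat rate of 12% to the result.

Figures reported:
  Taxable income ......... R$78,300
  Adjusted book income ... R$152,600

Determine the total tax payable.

R$20,430

Ordinary income tax:
  R$16,000 × 15% = R$2,400
  R$6,000 × 19% = R$1,140
  R$56,300 × 30% = R$16,890
  → R$20,430

Parallel minimum levy:
  Base (adjusted book income): R$152,600
  Less exemption R$110,000 → base R$42,600
  R$42,600 × 12% = R$5,112

R$20,430 > R$5,112, so the ordinary income tax governs.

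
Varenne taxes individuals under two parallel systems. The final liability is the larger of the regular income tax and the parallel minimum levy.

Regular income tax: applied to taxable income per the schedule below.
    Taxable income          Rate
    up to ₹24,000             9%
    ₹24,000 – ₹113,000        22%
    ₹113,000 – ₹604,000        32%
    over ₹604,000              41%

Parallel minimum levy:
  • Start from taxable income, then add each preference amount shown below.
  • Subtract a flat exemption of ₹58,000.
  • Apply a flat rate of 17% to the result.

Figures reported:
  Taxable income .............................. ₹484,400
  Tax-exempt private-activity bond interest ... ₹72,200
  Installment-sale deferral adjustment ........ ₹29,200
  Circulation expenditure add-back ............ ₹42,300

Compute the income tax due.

₹140,588

Regular income tax:
  ₹24,000 × 9% = ₹2,160
  ₹89,000 × 22% = ₹19,580
  ₹371,400 × 32% = ₹118,848
  → ₹140,588

Parallel minimum levy:
  Adjusted income: ₹484,400 + ₹72,200 + ₹29,200 + ₹42,300 = ₹628,100
  Less exemption ₹58,000 → base ₹570,100
  ₹570,100 × 17% = ₹96,917

₹140,588 > ₹96,917, so the regular income tax governs.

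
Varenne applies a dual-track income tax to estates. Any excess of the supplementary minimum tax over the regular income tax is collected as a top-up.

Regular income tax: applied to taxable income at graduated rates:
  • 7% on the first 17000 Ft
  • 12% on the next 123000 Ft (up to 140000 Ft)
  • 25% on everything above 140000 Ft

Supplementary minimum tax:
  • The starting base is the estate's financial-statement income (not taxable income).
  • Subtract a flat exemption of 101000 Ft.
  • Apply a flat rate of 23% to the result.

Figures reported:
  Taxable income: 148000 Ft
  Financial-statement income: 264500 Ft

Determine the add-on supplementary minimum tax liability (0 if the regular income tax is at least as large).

19655 Ft

Supplementary minimum tax:
  Base (financial-statement income): 264500 Ft
  Less exemption 101000 Ft → base 163500 Ft
  163500 Ft × 23% = 37605 Ft

Regular income tax:
  17000 Ft × 7% = 1190 Ft
  123000 Ft × 12% = 14760 Ft
  8000 Ft × 25% = 2000 Ft
  → 17950 Ft

Excess of supplementary minimum tax over regular income tax: 37605 Ft − 17950 Ft = 19655 Ft.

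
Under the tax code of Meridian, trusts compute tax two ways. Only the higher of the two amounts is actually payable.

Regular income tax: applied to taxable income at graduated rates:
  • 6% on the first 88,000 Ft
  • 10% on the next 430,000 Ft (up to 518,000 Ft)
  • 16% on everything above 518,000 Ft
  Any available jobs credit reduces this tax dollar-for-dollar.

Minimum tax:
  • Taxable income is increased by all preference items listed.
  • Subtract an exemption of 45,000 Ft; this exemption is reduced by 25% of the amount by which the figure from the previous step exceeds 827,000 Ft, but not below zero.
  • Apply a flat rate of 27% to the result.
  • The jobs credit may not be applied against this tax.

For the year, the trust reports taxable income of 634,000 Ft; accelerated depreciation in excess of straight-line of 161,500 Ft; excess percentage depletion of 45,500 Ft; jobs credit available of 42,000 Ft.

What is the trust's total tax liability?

215,865 Ft

Regular income tax:
  88,000 Ft × 6% = 5,280 Ft
  430,000 Ft × 10% = 43,000 Ft
  116,000 Ft × 16% = 18,560 Ft
  → 66,840 Ft
  Less jobs credit 42,000 Ft → 24,840 Ft

Minimum tax:
  Adjusted income: 634,000 Ft + 161,500 Ft + 45,500 Ft = 841,000 Ft
  Exemption: 45,000 Ft − 25% × (841,000 Ft − 827,000 Ft) = 45,000 Ft − 3,500 Ft = 41,500 Ft
  Base: 841,000 Ft − 41,500 Ft = 799,500 Ft
  799,500 Ft × 27% = 215,865 Ft

215,865 Ft > 24,840 Ft, so the minimum tax is the binding amount.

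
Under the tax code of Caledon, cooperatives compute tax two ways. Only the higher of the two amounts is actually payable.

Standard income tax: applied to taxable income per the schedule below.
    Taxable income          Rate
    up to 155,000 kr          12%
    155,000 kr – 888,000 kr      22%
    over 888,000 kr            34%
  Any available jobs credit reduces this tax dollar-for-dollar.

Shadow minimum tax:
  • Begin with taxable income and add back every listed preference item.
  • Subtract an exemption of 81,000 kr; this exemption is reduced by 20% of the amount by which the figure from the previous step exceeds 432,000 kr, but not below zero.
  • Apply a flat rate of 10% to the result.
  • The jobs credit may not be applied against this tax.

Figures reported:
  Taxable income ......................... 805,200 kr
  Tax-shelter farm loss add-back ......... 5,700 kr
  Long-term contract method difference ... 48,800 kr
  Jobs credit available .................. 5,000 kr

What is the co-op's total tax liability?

156,644 kr

Shadow minimum tax:
  Adjusted income: 805,200 kr + 5,700 kr + 48,800 kr = 859,700 kr
  Exemption: 20% × (859,700 kr − 432,000 kr) = 85,540 kr ≥ 81,000 kr, so the exemption is fully phased out
  Base: 859,700 kr − 0 kr = 859,700 kr
  859,700 kr × 10% = 85,970 kr

Standard income tax:
  155,000 kr × 12% = 18,600 kr
  650,200 kr × 22% = 143,044 kr
  → 161,644 kr
  Less jobs credit 5,000 kr → 156,644 kr

156,644 kr > 85,970 kr, so the standard income tax governs.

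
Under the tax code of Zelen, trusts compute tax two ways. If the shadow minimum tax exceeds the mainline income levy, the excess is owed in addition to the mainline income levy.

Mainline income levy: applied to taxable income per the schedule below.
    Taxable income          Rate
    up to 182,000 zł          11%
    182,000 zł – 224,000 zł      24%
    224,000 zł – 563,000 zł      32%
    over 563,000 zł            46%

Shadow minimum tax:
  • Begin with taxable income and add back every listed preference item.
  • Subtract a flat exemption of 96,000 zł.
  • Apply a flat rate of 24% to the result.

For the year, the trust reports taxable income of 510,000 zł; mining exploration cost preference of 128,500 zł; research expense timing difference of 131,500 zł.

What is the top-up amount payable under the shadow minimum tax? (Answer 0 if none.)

Shadow minimum tax:
  Adjusted income: 510,000 zł + 128,500 zł + 131,500 zł = 770,000 zł
  Less exemption 96,000 zł → base 674,000 zł
  674,000 zł × 24% = 161,760 zł

Mainline income levy:
  182,000 zł × 11% = 20,020 zł
  42,000 zł × 24% = 10,080 zł
  286,000 zł × 32% = 91,520 zł
  → 121,620 zł

Excess of shadow minimum tax over mainline income levy: 161,760 zł − 121,620 zł = 40,140 zł.

40,140 zł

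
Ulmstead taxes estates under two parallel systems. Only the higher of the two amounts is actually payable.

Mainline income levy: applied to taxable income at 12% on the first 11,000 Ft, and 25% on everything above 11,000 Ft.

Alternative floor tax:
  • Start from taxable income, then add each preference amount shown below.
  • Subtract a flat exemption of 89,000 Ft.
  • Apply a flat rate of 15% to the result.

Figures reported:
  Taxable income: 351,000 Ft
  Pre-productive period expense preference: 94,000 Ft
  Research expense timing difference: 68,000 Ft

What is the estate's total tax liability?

86,320 Ft

Mainline income levy:
  11,000 Ft × 12% = 1,320 Ft
  340,000 Ft × 25% = 85,000 Ft
  → 86,320 Ft

Alternative floor tax:
  Adjusted income: 351,000 Ft + 94,000 Ft + 68,000 Ft = 513,000 Ft
  Less exemption 89,000 Ft → base 424,000 Ft
  424,000 Ft × 15% = 63,600 Ft

86,320 Ft > 63,600 Ft, so the mainline income levy governs.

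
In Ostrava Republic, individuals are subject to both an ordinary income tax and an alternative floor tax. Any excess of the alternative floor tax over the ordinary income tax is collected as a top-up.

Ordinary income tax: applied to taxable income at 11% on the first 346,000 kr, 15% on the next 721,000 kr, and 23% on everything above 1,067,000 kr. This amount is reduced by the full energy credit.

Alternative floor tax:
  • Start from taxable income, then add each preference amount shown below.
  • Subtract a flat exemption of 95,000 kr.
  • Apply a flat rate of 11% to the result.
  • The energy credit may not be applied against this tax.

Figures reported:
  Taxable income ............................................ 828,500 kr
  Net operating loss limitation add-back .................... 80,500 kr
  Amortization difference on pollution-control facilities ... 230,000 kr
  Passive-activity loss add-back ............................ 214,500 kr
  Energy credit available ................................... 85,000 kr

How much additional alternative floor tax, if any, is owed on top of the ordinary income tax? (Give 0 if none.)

Ordinary income tax:
  346,000 kr × 11% = 38,060 kr
  482,500 kr × 15% = 72,375 kr
  → 110,435 kr
  Less energy credit 85,000 kr → 25,435 kr

Alternative floor tax:
  Adjusted income: 828,500 kr + 80,500 kr + 230,000 kr + 214,500 kr = 1,353,500 kr
  Less exemption 95,000 kr → base 1,258,500 kr
  1,258,500 kr × 11% = 138,435 kr

Excess of alternative floor tax over ordinary income tax: 138,435 kr − 25,435 kr = 113,000 kr.

113,000 kr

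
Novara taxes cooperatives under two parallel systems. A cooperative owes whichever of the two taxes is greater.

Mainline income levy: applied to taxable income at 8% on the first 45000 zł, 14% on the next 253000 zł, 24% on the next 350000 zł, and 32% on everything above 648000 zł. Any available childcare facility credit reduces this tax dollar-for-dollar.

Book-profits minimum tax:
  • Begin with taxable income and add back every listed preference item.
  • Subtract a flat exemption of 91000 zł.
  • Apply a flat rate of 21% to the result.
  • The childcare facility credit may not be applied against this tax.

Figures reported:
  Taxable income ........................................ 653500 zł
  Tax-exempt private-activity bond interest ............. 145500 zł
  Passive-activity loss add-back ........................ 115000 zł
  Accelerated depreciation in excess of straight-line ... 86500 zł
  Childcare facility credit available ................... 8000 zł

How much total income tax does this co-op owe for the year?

190995 zł

Mainline income levy:
  45000 zł × 8% = 3600 zł
  253000 zł × 14% = 35420 zł
  350000 zł × 24% = 84000 zł
  5500 zł × 32% = 1760 zł
  → 124780 zł
  Less childcare facility credit 8000 zł → 116780 zł

Book-profits minimum tax:
  Adjusted income: 653500 zł + 145500 zł + 115000 zł + 86500 zł = 1000500 zł
  Less exemption 91000 zł → base 909500 zł
  909500 zł × 21% = 190995 zł

190995 zł > 116780 zł, so the book-profits minimum tax is the binding amount.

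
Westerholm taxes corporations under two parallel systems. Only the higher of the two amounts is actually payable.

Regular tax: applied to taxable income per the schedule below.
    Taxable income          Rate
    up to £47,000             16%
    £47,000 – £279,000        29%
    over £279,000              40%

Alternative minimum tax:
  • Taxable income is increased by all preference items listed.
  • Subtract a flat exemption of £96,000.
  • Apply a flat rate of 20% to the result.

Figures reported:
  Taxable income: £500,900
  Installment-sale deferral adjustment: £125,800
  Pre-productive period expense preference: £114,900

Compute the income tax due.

Alternative minimum tax:
  Adjusted income: £500,900 + £125,800 + £114,900 = £741,600
  Less exemption £96,000 → base £645,600
  £645,600 × 20% = £129,120

Regular tax:
  £47,000 × 16% = £7,520
  £232,000 × 29% = £67,280
  £221,900 × 40% = £88,760
  → £163,560

£163,560 > £129,120, so the regular tax governs.

£163,560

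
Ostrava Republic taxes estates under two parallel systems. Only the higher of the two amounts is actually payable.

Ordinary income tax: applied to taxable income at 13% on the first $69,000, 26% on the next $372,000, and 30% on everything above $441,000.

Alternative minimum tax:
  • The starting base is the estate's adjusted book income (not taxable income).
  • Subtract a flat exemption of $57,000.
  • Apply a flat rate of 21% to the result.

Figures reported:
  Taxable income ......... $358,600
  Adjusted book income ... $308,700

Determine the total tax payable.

$84,266

Ordinary income tax:
  $69,000 × 13% = $8,970
  $289,600 × 26% = $75,296
  → $84,266

Alternative minimum tax:
  Base (adjusted book income): $308,700
  Less exemption $57,000 → base $251,700
  $251,700 × 21% = $52,857

$84,266 > $52,857, so the ordinary income tax governs.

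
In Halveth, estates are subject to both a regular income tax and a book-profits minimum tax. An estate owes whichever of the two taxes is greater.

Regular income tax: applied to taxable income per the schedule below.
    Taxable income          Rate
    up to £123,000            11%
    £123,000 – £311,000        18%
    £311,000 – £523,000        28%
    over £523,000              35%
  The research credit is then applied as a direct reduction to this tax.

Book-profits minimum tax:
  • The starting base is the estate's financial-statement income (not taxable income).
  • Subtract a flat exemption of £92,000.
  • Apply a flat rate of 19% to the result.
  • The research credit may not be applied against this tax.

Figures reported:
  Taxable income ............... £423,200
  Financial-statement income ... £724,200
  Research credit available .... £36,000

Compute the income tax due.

£120,118

Book-profits minimum tax:
  Base (financial-statement income): £724,200
  Less exemption £92,000 → base £632,200
  £632,200 × 19% = £120,118

Regular income tax:
  £123,000 × 11% = £13,530
  £188,000 × 18% = £33,840
  £112,200 × 28% = £31,416
  → £78,786
  Less research credit £36,000 → £42,786

£120,118 > £42,786, so the book-profits minimum tax is the binding amount.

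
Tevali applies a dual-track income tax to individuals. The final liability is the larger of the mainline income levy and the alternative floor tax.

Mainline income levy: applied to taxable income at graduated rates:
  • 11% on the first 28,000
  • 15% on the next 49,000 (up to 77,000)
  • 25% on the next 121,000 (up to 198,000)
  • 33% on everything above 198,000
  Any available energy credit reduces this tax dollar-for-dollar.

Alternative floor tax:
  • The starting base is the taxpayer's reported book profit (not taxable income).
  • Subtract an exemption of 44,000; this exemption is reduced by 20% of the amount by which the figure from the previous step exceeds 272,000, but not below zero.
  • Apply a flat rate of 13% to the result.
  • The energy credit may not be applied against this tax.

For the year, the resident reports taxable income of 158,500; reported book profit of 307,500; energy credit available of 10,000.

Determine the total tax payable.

Mainline income levy:
  28,000 × 11% = 3,080
  49,000 × 15% = 7,350
  81,500 × 25% = 20,375
  → 30,805
  Less energy credit 10,000 → 20,805

Alternative floor tax:
  Base (reported book profit): 307,500
  Exemption: 44,000 − 20% × (307,500 − 272,000) = 44,000 − 7,100 = 36,900
  Base: 307,500 − 36,900 = 270,600
  270,600 × 13% = 35,178

35,178 > 20,805, so the alternative floor tax is the binding amount.

35,178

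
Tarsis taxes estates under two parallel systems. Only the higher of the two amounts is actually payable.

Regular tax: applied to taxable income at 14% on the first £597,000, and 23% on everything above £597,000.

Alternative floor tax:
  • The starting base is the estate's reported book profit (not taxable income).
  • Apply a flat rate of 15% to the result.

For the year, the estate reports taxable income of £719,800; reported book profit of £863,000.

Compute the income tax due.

£129,450

Regular tax:
  £597,000 × 14% = £83,580
  £122,800 × 23% = £28,244
  → £111,824

Alternative floor tax:
  Base (reported book profit): £863,000
  £863,000 × 15% = £129,450

£129,450 > £111,824, so the alternative floor tax is the binding amount.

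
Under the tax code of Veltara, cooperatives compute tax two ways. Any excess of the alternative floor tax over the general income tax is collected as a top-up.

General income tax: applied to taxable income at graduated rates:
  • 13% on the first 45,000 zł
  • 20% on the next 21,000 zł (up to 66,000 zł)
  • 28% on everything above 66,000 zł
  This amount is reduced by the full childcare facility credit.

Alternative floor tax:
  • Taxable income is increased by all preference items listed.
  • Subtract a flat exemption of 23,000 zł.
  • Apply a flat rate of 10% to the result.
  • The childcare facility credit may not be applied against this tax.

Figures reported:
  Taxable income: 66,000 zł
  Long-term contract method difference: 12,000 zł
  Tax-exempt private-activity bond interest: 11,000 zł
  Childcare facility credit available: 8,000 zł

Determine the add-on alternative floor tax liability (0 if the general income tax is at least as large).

4,550 zł

General income tax:
  45,000 zł × 13% = 5,850 zł
  21,000 zł × 20% = 4,200 zł
  → 10,050 zł
  Less childcare facility credit 8,000 zł → 2,050 zł

Alternative floor tax:
  Adjusted income: 66,000 zł + 12,000 zł + 11,000 zł = 89,000 zł
  Less exemption 23,000 zł → base 66,000 zł
  66,000 zł × 10% = 6,600 zł

Excess of alternative floor tax over general income tax: 6,600 zł − 2,050 zł = 4,550 zł.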